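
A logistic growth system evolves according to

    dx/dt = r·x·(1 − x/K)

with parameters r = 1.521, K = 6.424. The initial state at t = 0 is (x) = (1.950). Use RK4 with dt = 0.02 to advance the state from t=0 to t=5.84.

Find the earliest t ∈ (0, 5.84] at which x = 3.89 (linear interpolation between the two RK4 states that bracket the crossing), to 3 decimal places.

t=0.000: state=(1.950)
step 1 (dt=0.02): k1=(2.066), k2=(2.078), k3=(2.078), k4=(2.090); state += dt/6·(k1+2k2+2k3+k4)
t=0.020: state=(1.992)
t=0.040: state=(2.034)
t=0.060: state=(2.076)
continuing one RK4 step at a time; state shown every 10 steps (Δt=0.2):
t=0.200: state=(2.386)
t=0.400: state=(2.857)
t=0.600: state=(3.344)
t=0.800: state=(3.825)
t=0.820: state=(3.872)
next step: t=0.840: state=(3.918) — x has crossed 3.89
linear interpolation between t=0.820 (3.87180) and t=0.840 (3.91845) → t≈0.828

t = 0.828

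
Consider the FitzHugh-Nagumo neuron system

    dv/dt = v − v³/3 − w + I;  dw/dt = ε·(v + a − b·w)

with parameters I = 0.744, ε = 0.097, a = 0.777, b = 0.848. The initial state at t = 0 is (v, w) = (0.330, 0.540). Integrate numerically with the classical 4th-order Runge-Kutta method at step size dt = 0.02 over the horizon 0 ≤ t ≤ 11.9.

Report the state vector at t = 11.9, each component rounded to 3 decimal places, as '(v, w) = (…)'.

t=0.000: state=(0.330, 0.540)
step 1 (dt=0.02): k1=(0.522, 0.063), k2=(0.526, 0.063), k3=(0.526, 0.063), k4=(0.530, 0.064); state += dt/6·(k1+2k2+2k3+k4)
t=0.020: state=(0.341, 0.541)
t=0.040: state=(0.351, 0.543)
t=0.060: state=(0.362, 0.544)
continuing one RK4 step at a time; state shown every 25 steps (Δt=0.5):
t=0.500: state=(0.642, 0.578)
t=1.000: state=(1.027, 0.631)
t=1.500: state=(1.371, 0.700)
t=2.000: state=(1.569, 0.779)
t=2.500: state=(1.638, 0.861)
t=3.000: state=(1.641, 0.942)
t=3.500: state=(1.616, 1.018)
t=4.000: state=(1.579, 1.090)
t=4.500: state=(1.538, 1.157)
t=5.000: state=(1.493, 1.219)
t=5.500: state=(1.446, 1.277)
t=6.000: state=(1.398, 1.330)
t=6.500: state=(1.348, 1.379)
t=7.000: state=(1.295, 1.423)
t=7.500: state=(1.240, 1.463)
t=8.000: state=(1.181, 1.498)
t=8.500: state=(1.117, 1.529)
t=9.000: state=(1.047, 1.556)
t=9.500: state=(0.969, 1.578)
t=10.000: state=(0.877, 1.595)
t=10.500: state=(0.767, 1.607)
t=11.000: state=(0.626, 1.612)
t=11.500: state=(0.433, 1.610)
t=11.900: state=(0.215, 1.600)

(v, w) = (0.215, 1.600)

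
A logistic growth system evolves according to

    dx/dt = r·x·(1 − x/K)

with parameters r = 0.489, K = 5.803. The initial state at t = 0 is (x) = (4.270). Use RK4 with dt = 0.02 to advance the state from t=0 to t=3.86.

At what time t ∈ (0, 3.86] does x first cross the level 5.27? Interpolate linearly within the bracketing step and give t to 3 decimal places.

t=0.000: state=(4.270)
step 1 (dt=0.02): k1=(0.552), k2=(0.550), k3=(0.550), k4=(0.549); state += dt/6·(k1+2k2+2k3+k4)
t=0.020: state=(4.281)
t=0.040: state=(4.292)
t=0.060: state=(4.303)
continuing one RK4 step at a time; state shown every 10 steps (Δt=0.2):
t=0.200: state=(4.378)
t=0.400: state=(4.480)
t=0.600: state=(4.577)
t=0.800: state=(4.669)
t=1.000: state=(4.756)
t=1.200: state=(4.837)
t=1.400: state=(4.913)
t=1.600: state=(4.985)
t=1.800: state=(5.051)
t=2.000: state=(5.113)
t=2.200: state=(5.170)
t=2.400: state=(5.223)
t=2.580: state=(5.267)
next step: t=2.600: state=(5.272) — x has crossed 5.27
linear interpolation between t=2.580 (5.26745) and t=2.600 (5.27219) → t≈2.591

t = 2.591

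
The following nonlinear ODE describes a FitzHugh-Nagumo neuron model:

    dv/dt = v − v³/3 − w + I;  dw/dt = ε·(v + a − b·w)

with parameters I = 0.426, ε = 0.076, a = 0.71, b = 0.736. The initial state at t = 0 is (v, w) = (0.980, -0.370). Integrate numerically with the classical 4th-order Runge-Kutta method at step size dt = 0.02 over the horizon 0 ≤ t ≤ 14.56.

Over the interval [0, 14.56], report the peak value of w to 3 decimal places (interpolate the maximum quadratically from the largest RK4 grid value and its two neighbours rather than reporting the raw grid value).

max w = 1.347

t=0.000: state=(0.980, -0.370)
step 1 (dt=0.02): k1=(1.462, 0.149), k2=(1.461, 0.150), k3=(1.461, 0.150), k4=(1.460, 0.151); state += dt/6·(k1+2k2+2k3+k4)
t=0.020: state=(1.009, -0.367)
t=0.040: state=(1.038, -0.364)
t=0.060: state=(1.067, -0.361)
continuing one RK4 step at a time; state shown every 25 steps (Δt=0.5):
t=0.500: state=(1.612, -0.284)
t=1.000: state=(1.888, -0.183)
t=1.500: state=(1.941, -0.079)
t=2.000: state=(1.926, 0.022)
t=2.500: state=(1.895, 0.120)
t=3.000: state=(1.860, 0.214)
t=3.500: state=(1.823, 0.303)
t=4.000: state=(1.786, 0.389)
t=4.500: state=(1.748, 0.471)
t=5.000: state=(1.709, 0.550)
t=5.500: state=(1.669, 0.624)
t=6.000: state=(1.629, 0.696)
t=6.500: state=(1.588, 0.763)
t=7.000: state=(1.545, 0.828)
t=7.500: state=(1.501, 0.888)
t=8.000: state=(1.456, 0.946)
t=8.500: state=(1.408, 1.000)
t=9.000: state=(1.359, 1.051)
t=9.500: state=(1.306, 1.099)
t=10.000: state=(1.249, 1.143)
t=10.500: state=(1.188, 1.184)
t=11.000: state=(1.120, 1.221)
t=11.500: state=(1.044, 1.254)
t=12.000: state=(0.955, 1.284)
t=12.500: state=(0.848, 1.309)
t=13.000: state=(0.713, 1.329)
t=13.500: state=(0.529, 1.342)
t=14.000: state=(0.259, 1.347)
t=14.500: state=(-0.170, 1.339)
t=14.560: state=(-0.237, 1.336)
largest grid value and its neighbours: w(13.940)=1.34679, w(13.960)=1.34681, w(13.980)=1.34681
parabola through these three points peaks at t≈13.966 with w≈1.34681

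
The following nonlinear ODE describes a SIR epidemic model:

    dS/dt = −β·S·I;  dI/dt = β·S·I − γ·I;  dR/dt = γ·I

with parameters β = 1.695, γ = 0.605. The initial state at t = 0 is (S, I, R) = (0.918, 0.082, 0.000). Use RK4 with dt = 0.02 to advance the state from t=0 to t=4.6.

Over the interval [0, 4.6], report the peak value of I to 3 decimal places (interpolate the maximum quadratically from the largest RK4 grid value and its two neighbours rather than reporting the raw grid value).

t=0.000: state=(0.918, 0.082, 0.000)
step 1 (dt=0.02): k1=(-0.128, 0.078, 0.050), k2=(-0.129, 0.079, 0.050), k3=(-0.129, 0.079, 0.050), k4=(-0.130, 0.079, 0.051); state += dt/6·(k1+2k2+2k3+k4)
t=0.020: state=(0.915, 0.084, 0.001)
t=0.040: state=(0.913, 0.085, 0.002)
t=0.060: state=(0.910, 0.087, 0.003)
continuing one RK4 step at a time; state shown every 10 steps (Δt=0.2):
t=0.200: state=(0.890, 0.099, 0.011)
t=0.400: state=(0.858, 0.118, 0.024)
t=0.600: state=(0.822, 0.139, 0.039)
t=0.800: state=(0.781, 0.161, 0.058)
t=1.000: state=(0.737, 0.185, 0.079)
t=1.200: state=(0.689, 0.208, 0.102)
t=1.400: state=(0.640, 0.231, 0.129)
t=1.600: state=(0.589, 0.252, 0.158)
t=1.800: state=(0.539, 0.271, 0.190)
t=2.000: state=(0.491, 0.286, 0.224)
t=2.200: state=(0.444, 0.297, 0.259)
t=2.400: state=(0.401, 0.303, 0.295)
t=2.600: state=(0.362, 0.306, 0.332)
t=2.800: state=(0.326, 0.305, 0.369)
t=3.000: state=(0.295, 0.300, 0.406)
t=3.200: state=(0.266, 0.292, 0.442)
t=3.400: state=(0.242, 0.282, 0.476)
t=3.600: state=(0.220, 0.270, 0.510)
t=3.800: state=(0.201, 0.257, 0.542)
t=4.000: state=(0.185, 0.243, 0.572)
t=4.200: state=(0.171, 0.229, 0.600)
t=4.400: state=(0.158, 0.214, 0.627)
t=4.600: state=(0.148, 0.200, 0.652)
largest grid value and its neighbours: I(2.600)=0.30586, I(2.620)=0.30589, I(2.640)=0.30588
parabola through these three points peaks at t≈2.627 with I≈0.30589

max I = 0.306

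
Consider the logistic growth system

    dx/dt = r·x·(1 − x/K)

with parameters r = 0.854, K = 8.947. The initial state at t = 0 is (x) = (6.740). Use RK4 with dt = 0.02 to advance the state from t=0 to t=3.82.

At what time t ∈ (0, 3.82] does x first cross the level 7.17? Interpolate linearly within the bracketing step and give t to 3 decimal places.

t=0.000: state=(6.740)
step 1 (dt=0.02): k1=(1.420), k2=(1.414), k3=(1.414), k4=(1.408); state += dt/6·(k1+2k2+2k3+k4)
t=0.020: state=(6.768)
t=0.040: state=(6.796)
t=0.060: state=(6.824)
continuing one RK4 step at a time; state shown every 10 steps (Δt=0.2):
t=0.200: state=(7.012)
t=0.320: state=(7.162)
next step: t=0.340: state=(7.187) — x has crossed 7.17
linear interpolation between t=0.320 (7.16248) and t=0.340 (7.18675) → t≈0.326

t = 0.326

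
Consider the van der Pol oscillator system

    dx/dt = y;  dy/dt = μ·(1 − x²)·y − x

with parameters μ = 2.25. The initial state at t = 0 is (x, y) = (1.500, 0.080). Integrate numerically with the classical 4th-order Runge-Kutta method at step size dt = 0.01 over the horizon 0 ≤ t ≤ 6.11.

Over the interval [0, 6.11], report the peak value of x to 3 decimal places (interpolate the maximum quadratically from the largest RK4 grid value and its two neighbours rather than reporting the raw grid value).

t=0.000: state=(1.500, 0.080)
step 1 (dt=0.01): k1=(0.080, -1.725), k2=(0.071, -1.701), k3=(0.071, -1.702), k4=(0.063, -1.678); state += dt/6·(k1+2k2+2k3+k4)
t=0.010: state=(1.501, 0.063)
t=0.020: state=(1.501, 0.046)
t=0.030: state=(1.502, 0.030)
continuing one RK4 step at a time; state shown every 20 steps (Δt=0.2):
t=0.200: state=(1.487, -0.184)
t=0.400: state=(1.434, -0.340)
t=0.600: state=(1.354, -0.451)
t=0.800: state=(1.254, -0.553)
t=1.000: state=(1.131, -0.676)
t=1.200: state=(0.980, -0.848)
t=1.400: state=(0.786, -1.120)
t=1.600: state=(0.519, -1.594)
t=1.800: state=(0.123, -2.448)
t=2.000: state=(-0.491, -3.706)
t=2.200: state=(-1.287, -3.811)
t=2.400: state=(-1.844, -1.640)
t=2.600: state=(-2.008, -0.246)
t=2.800: state=(-2.008, 0.157)
t=3.000: state=(-1.964, 0.262)
t=3.200: state=(-1.908, 0.299)
t=3.400: state=(-1.846, 0.322)
t=3.600: state=(-1.779, 0.343)
t=3.800: state=(-1.708, 0.366)
t=4.000: state=(-1.632, 0.394)
t=4.200: state=(-1.550, 0.429)
t=4.400: state=(-1.460, 0.474)
t=4.600: state=(-1.360, 0.533)
t=4.800: state=(-1.245, 0.614)
t=5.000: state=(-1.111, 0.733)
t=5.200: state=(-0.948, 0.916)
t=5.400: state=(-0.737, 1.222)
t=5.600: state=(-0.443, 1.768)
t=5.800: state=(-0.001, 2.746)
t=6.000: state=(0.677, 3.975)
t=6.110: state=(1.126, 4.047)
largest grid value and its neighbours: x(0.040)=1.50187, x(0.050)=1.50194, x(0.060)=1.50186
parabola through these three points peaks at t≈0.050 with x≈1.50194

max x = 1.502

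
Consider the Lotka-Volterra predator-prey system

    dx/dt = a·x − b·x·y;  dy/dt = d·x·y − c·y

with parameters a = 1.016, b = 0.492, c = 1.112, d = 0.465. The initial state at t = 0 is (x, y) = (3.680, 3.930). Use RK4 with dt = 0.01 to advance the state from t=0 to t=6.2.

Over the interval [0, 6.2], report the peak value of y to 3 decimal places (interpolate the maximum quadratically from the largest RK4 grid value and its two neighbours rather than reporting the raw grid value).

t=0.000: state=(3.680, 3.930)
step 1 (dt=0.01): k1=(-3.377, 2.355), k2=(-3.382, 2.331), k3=(-3.382, 2.331), k4=(-3.387, 2.307); state += dt/6·(k1+2k2+2k3+k4)
t=0.010: state=(3.646, 3.953)
t=0.020: state=(3.612, 3.976)
t=0.030: state=(3.578, 3.998)
continuing one RK4 step at a time; state shown every 25 steps (Δt=0.25):
t=0.250: state=(2.841, 4.346)
t=0.500: state=(2.133, 4.386)
t=0.750: state=(1.625, 4.125)
t=1.000: state=(1.294, 3.696)
t=1.250: state=(1.091, 3.212)
t=1.500: state=(0.975, 2.741)
t=1.750: state=(0.922, 2.316)
t=2.000: state=(0.915, 1.951)
t=2.250: state=(0.946, 1.645)
t=2.500: state=(1.012, 1.396)
t=2.750: state=(1.113, 1.196)
t=3.000: state=(1.251, 1.038)
t=3.250: state=(1.430, 0.919)
t=3.500: state=(1.656, 0.832)
t=3.750: state=(1.935, 0.776)
t=4.000: state=(2.271, 0.750)
t=4.250: state=(2.670, 0.756)
t=4.500: state=(3.129, 0.802)
t=4.750: state=(3.636, 0.899)
t=5.000: state=(4.156, 1.072)
t=5.250: state=(4.622, 1.353)
t=5.500: state=(4.920, 1.788)
t=5.750: state=(4.910, 2.406)
t=6.000: state=(4.498, 3.161)
t=6.200: state=(3.920, 3.748)
largest grid value and its neighbours: y(0.390)=4.41277, y(0.400)=4.41309, y(0.410)=4.41284
parabola through these three points peaks at t≈0.401 with y≈4.41309

max y = 4.413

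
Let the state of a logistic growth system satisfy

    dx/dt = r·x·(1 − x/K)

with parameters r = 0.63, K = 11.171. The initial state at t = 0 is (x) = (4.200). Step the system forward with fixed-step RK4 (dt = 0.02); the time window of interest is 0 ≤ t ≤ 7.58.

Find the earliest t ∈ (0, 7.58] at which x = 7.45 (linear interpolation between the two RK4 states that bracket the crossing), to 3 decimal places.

t=0.000: state=(4.200)
step 1 (dt=0.02): k1=(1.651), k2=(1.654), k3=(1.654), k4=(1.656); state += dt/6·(k1+2k2+2k3+k4)
t=0.020: state=(4.233)
t=0.040: state=(4.266)
t=0.060: state=(4.300)
continuing one RK4 step at a time; state shown every 25 steps (Δt=0.5):
t=0.500: state=(5.052)
t=1.000: state=(5.929)
t=1.500: state=(6.790)
t=1.900: state=(7.440)
next step: t=1.920: state=(7.472) — x has crossed 7.45
linear interpolation between t=1.900 (7.44033) and t=1.920 (7.47157) → t≈1.906

t = 1.906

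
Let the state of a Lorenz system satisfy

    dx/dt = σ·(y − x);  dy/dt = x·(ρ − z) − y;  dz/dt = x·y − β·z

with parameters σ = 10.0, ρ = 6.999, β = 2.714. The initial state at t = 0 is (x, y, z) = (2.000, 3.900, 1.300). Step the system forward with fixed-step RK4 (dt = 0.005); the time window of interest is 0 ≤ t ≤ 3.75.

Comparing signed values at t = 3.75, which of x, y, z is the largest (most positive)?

largest component: z

t=0.000: state=(2.000, 3.900, 1.300)
step 1 (dt=0.005): k1=(19.000, 7.498, 4.272), k2=(18.712, 7.728, 4.466), k3=(18.725, 7.722, 4.463), k4=(18.450, 7.946, 4.657); state += dt/6·(k1+2k2+2k3+k4)
t=0.005: state=(2.094, 3.939, 1.322)
t=0.010: state=(2.185, 3.979, 1.347)
t=0.015: state=(2.273, 4.022, 1.373)
continuing one RK4 step at a time; state shown every 40 steps (Δt=0.2):
t=0.200: state=(4.901, 6.151, 3.718)
t=0.400: state=(6.214, 5.991, 8.012)
t=0.600: state=(4.427, 3.293, 8.430)
t=0.800: state=(2.826, 2.412, 6.325)
t=1.000: state=(2.598, 2.727, 4.692)
t=1.200: state=(3.192, 3.629, 4.143)
t=1.400: state=(4.194, 4.698, 4.856)
t=1.600: state=(4.875, 4.976, 6.369)
t=1.800: state=(4.552, 4.193, 7.091)
t=2.000: state=(3.818, 3.520, 6.541)
t=2.200: state=(3.493, 3.467, 5.713)
t=2.400: state=(3.660, 3.830, 5.318)
t=2.600: state=(4.064, 4.267, 5.532)
t=2.800: state=(4.346, 4.403, 6.081)
t=3.000: state=(4.276, 4.164, 6.407)
t=3.200: state=(4.008, 3.881, 6.274)
t=3.400: state=(3.841, 3.809, 5.947)
t=3.600: state=(3.877, 3.936, 5.751)
t=3.750: state=(3.989, 4.072, 5.771)
compare at T: x=3.989, y=4.072, z=5.771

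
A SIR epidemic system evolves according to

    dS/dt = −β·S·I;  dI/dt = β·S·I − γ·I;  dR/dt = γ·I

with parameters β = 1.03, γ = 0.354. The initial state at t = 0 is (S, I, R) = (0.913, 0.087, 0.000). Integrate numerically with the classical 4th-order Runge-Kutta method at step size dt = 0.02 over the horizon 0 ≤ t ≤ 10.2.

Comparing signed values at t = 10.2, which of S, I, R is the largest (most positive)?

t=0.000: state=(0.913, 0.087, 0.000)
step 1 (dt=0.02): k1=(-0.082, 0.051, 0.031), k2=(-0.082, 0.051, 0.031), k3=(-0.082, 0.051, 0.031), k4=(-0.083, 0.051, 0.031); state += dt/6·(k1+2k2+2k3+k4)
t=0.020: state=(0.911, 0.088, 0.001)
t=0.040: state=(0.910, 0.089, 0.001)
t=0.060: state=(0.908, 0.090, 0.002)
continuing one RK4 step at a time; state shown every 25 steps (Δt=0.5):
t=0.500: state=(0.867, 0.115, 0.018)
t=1.000: state=(0.810, 0.149, 0.041)
t=1.500: state=(0.743, 0.186, 0.071)
t=2.000: state=(0.669, 0.224, 0.107)
t=2.500: state=(0.590, 0.260, 0.150)
t=3.000: state=(0.512, 0.289, 0.199)
t=3.500: state=(0.439, 0.309, 0.252)
t=4.000: state=(0.373, 0.319, 0.308)
t=4.500: state=(0.316, 0.319, 0.364)
t=5.000: state=(0.269, 0.311, 0.420)
t=5.500: state=(0.230, 0.296, 0.474)
t=6.000: state=(0.198, 0.277, 0.525)
t=6.500: state=(0.173, 0.255, 0.572)
t=7.000: state=(0.153, 0.232, 0.615)
t=7.500: state=(0.136, 0.210, 0.654)
t=8.000: state=(0.123, 0.188, 0.689)
t=8.500: state=(0.112, 0.167, 0.721)
t=9.000: state=(0.103, 0.148, 0.749)
t=9.500: state=(0.096, 0.131, 0.773)
t=10.000: state=(0.090, 0.115, 0.795)
t=10.200: state=(0.088, 0.109, 0.803)
compare at T: S=0.088, I=0.109, R=0.803

largest component: R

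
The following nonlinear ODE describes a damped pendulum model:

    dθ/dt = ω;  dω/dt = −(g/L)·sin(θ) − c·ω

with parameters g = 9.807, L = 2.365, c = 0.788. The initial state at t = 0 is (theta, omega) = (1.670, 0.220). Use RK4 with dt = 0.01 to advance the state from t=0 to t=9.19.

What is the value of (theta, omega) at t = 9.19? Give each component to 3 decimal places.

t=0.000: state=(1.670, 0.220)
step 1 (dt=0.01): k1=(0.220, -4.300), k2=(0.199, -4.282), k3=(0.199, -4.282), k4=(0.177, -4.265); state += dt/6·(k1+2k2+2k3+k4)
t=0.010: state=(1.672, 0.177)
t=0.020: state=(1.674, 0.135)
t=0.030: state=(1.675, 0.093)
continuing one RK4 step at a time; state shown every 50 steps (Δt=0.5):
t=0.500: state=(1.306, -1.554)
t=1.000: state=(0.293, -2.217)
t=1.500: state=(-0.597, -1.118)
t=2.000: state=(-0.759, 0.410)
t=2.500: state=(-0.318, 1.173)
t=3.000: state=(0.220, 0.817)
t=3.500: state=(0.413, -0.051)
t=4.000: state=(0.226, -0.599)
t=4.500: state=(-0.076, -0.508)
t=5.000: state=(-0.220, -0.050)
t=5.500: state=(-0.145, 0.298)
t=6.000: state=(0.018, 0.300)
t=6.500: state=(0.114, 0.066)
t=7.000: state=(0.089, -0.143)
t=7.500: state=(0.002, -0.172)
t=8.000: state=(-0.058, -0.057)
t=8.500: state=(-0.053, 0.066)
t=9.000: state=(-0.008, 0.097)
t=9.190: state=(0.009, 0.083)

(theta, omega) = (0.009, 0.083)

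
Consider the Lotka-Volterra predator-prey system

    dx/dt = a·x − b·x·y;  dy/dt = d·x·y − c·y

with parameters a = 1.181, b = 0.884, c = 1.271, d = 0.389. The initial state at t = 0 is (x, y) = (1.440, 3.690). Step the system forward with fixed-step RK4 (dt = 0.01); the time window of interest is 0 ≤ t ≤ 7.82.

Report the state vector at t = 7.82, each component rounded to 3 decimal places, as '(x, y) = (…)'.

t=0.000: state=(1.440, 3.690)
step 1 (dt=0.01): k1=(-2.997, -2.623), k2=(-2.949, -2.635), k3=(-2.949, -2.635), k4=(-2.902, -2.646); state += dt/6·(k1+2k2+2k3+k4)
t=0.010: state=(1.411, 3.664)
t=0.020: state=(1.382, 3.637)
t=0.030: state=(1.354, 3.610)
continuing one RK4 step at a time; state shown every 50 steps (Δt=0.5):
t=0.500: state=(0.687, 2.360)
t=1.000: state=(0.549, 1.403)
t=1.500: state=(0.612, 0.830)
t=2.000: state=(0.828, 0.504)
t=2.500: state=(1.249, 0.325)
t=3.000: state=(1.996, 0.235)
t=3.500: state=(3.276, 0.205)
t=4.000: state=(5.368, 0.248)
t=4.500: state=(8.335, 0.494)
t=5.000: state=(9.939, 1.663)
t=5.500: state=(4.927, 4.048)
t=6.000: state=(1.455, 3.703)
t=6.500: state=(0.690, 2.372)
t=7.000: state=(0.549, 1.410)
t=7.500: state=(0.610, 0.834)
t=7.820: state=(0.728, 0.603)

(x, y) = (0.728, 0.603)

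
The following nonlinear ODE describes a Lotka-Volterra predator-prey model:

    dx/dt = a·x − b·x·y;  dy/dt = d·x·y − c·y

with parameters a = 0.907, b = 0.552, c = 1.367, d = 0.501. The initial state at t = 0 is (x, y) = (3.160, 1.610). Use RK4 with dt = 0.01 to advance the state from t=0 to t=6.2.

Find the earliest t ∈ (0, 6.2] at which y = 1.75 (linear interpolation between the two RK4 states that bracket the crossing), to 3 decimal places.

t=0.000: state=(3.160, 1.610)
step 1 (dt=0.01): k1=(0.058, 0.348), k2=(0.055, 0.349), k3=(0.055, 0.349), k4=(0.052, 0.349); state += dt/6·(k1+2k2+2k3+k4)
t=0.010: state=(3.161, 1.613)
t=0.020: state=(3.161, 1.617)
t=0.030: state=(3.161, 1.620)
continuing one RK4 step at a time; state shown every 25 steps (Δt=0.25):
t=0.250: state=(3.155, 1.700)
t=0.380: state=(3.137, 1.747)
next step: t=0.390: state=(3.135, 1.750) — y has crossed 1.75
linear interpolation between t=0.380 (1.74651) and t=0.390 (1.75008) → t≈0.390

t = 0.390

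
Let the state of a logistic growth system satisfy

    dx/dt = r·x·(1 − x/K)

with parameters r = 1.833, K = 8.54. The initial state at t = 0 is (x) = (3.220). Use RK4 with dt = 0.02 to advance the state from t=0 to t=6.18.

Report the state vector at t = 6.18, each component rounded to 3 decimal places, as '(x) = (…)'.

(x) = (8.540)

t=0.000: state=(3.220)
step 1 (dt=0.02): k1=(3.677), k2=(3.693), k3=(3.693), k4=(3.709); state += dt/6·(k1+2k2+2k3+k4)
t=0.020: state=(3.294)
t=0.040: state=(3.368)
t=0.060: state=(3.443)
continuing one RK4 step at a time; state shown every 10 steps (Δt=0.2):
t=0.200: state=(3.981)
t=0.400: state=(4.761)
t=0.600: state=(5.509)
t=0.800: state=(6.183)
t=1.000: state=(6.755)
t=1.200: state=(7.218)
t=1.400: state=(7.578)
t=1.600: state=(7.849)
t=1.800: state=(8.049)
t=2.000: state=(8.194)
t=2.200: state=(8.297)
t=2.400: state=(8.370)
t=2.600: state=(8.422)
t=2.800: state=(8.458)
t=3.000: state=(8.483)
t=3.200: state=(8.500)
t=3.400: state=(8.512)
t=3.600: state=(8.521)
t=3.800: state=(8.527)
t=4.000: state=(8.531)
t=4.200: state=(8.534)
t=4.400: state=(8.536)
t=4.600: state=(8.537)
t=4.800: state=(8.538)
t=5.000: state=(8.539)
t=5.200: state=(8.539)
t=5.400: state=(8.539)
t=5.600: state=(8.540)
t=5.800: state=(8.540)
t=6.000: state=(8.540)
t=6.180: state=(8.540)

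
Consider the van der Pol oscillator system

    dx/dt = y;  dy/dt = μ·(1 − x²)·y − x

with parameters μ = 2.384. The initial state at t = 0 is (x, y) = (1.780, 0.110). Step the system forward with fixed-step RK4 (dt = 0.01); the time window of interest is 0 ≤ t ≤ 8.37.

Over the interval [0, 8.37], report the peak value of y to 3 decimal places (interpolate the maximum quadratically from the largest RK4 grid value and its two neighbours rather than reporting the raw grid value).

max y = 4.290

t=0.000: state=(1.780, 0.110)
step 1 (dt=0.01): k1=(0.110, -2.349), k2=(0.098, -2.289), k3=(0.099, -2.290), k4=(0.087, -2.232); state += dt/6·(k1+2k2+2k3+k4)
t=0.010: state=(1.781, 0.087)
t=0.020: state=(1.782, 0.065)
t=0.030: state=(1.782, 0.045)
continuing one RK4 step at a time; state shown every 50 steps (Δt=0.5):
t=0.500: state=(1.688, -0.323)
t=1.000: state=(1.499, -0.429)
t=1.500: state=(1.250, -0.588)
t=2.000: state=(0.872, -1.003)
t=2.500: state=(0.051, -2.698)
t=3.000: state=(-1.748, -2.316)
t=3.500: state=(-2.002, 0.195)
t=4.000: state=(-1.870, 0.299)
t=4.500: state=(-1.709, 0.348)
t=5.000: state=(-1.518, 0.424)
t=5.500: state=(-1.274, 0.570)
t=6.000: state=(-0.912, 0.947)
t=6.500: state=(-0.157, 2.445)
t=7.000: state=(1.642, 2.862)
t=7.500: state=(2.010, -0.166)
t=8.000: state=(1.882, -0.295)
t=8.370: state=(1.767, -0.329)
largest grid value and its neighbours: y(6.810)=4.28740, y(6.820)=4.28998, y(6.830)=4.28371
parabola through these three points peaks at t≈6.818 with y≈4.29018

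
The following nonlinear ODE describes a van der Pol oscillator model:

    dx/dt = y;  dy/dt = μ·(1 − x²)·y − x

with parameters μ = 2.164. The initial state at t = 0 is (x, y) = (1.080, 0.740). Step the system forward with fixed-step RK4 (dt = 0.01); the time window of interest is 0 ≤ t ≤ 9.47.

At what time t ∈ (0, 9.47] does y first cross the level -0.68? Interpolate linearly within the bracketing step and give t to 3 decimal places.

t=0.000: state=(1.080, 0.740)
step 1 (dt=0.01): k1=(0.740, -1.346), k2=(0.733, -1.360), k3=(0.733, -1.360), k4=(0.726, -1.374); state += dt/6·(k1+2k2+2k3+k4)
t=0.010: state=(1.087, 0.726)
t=0.020: state=(1.095, 0.713)
t=0.030: state=(1.102, 0.698)
continuing one RK4 step at a time; state shown every 50 steps (Δt=0.5):
t=0.500: state=(1.260, -0.005)
t=1.000: state=(1.127, -0.490)
t=1.210: state=(1.005, -0.678)
next step: t=1.220: state=(0.998, -0.688) — y has crossed -0.68
linear interpolation between t=1.210 (-0.67803) and t=1.220 (-0.68799) → t≈1.212

t = 1.212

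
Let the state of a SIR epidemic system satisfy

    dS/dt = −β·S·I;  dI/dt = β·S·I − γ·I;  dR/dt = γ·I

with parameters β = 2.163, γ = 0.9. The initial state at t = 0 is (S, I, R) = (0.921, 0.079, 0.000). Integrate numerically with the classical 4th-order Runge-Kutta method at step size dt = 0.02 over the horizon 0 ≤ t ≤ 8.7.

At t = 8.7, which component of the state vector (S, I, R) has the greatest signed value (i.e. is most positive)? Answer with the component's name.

t=0.000: state=(0.921, 0.079, 0.000)
step 1 (dt=0.02): k1=(-0.157, 0.086, 0.071), k2=(-0.159, 0.087, 0.072), k3=(-0.159, 0.087, 0.072), k4=(-0.160, 0.088, 0.073); state += dt/6·(k1+2k2+2k3+k4)
t=0.020: state=(0.918, 0.081, 0.001)
t=0.040: state=(0.915, 0.083, 0.003)
t=0.060: state=(0.911, 0.084, 0.004)
continuing one RK4 step at a time; state shown every 25 steps (Δt=0.5):
t=0.500: state=(0.824, 0.130, 0.046)
t=1.000: state=(0.693, 0.188, 0.118)
t=1.500: state=(0.550, 0.235, 0.214)
t=2.000: state=(0.421, 0.253, 0.326)
t=2.500: state=(0.322, 0.241, 0.438)
t=3.000: state=(0.252, 0.209, 0.539)
t=3.500: state=(0.205, 0.170, 0.625)
t=4.000: state=(0.174, 0.133, 0.693)
t=4.500: state=(0.154, 0.101, 0.745)
t=5.000: state=(0.140, 0.076, 0.785)
t=5.500: state=(0.130, 0.056, 0.814)
t=6.000: state=(0.124, 0.041, 0.836)
t=6.500: state=(0.119, 0.030, 0.851)
t=7.000: state=(0.116, 0.021, 0.863)
t=7.500: state=(0.114, 0.015, 0.871)
t=8.000: state=(0.112, 0.011, 0.877)
t=8.500: state=(0.111, 0.008, 0.881)
t=8.700: state=(0.110, 0.007, 0.883)
compare at T: S=0.110, I=0.007, R=0.883

largest component: R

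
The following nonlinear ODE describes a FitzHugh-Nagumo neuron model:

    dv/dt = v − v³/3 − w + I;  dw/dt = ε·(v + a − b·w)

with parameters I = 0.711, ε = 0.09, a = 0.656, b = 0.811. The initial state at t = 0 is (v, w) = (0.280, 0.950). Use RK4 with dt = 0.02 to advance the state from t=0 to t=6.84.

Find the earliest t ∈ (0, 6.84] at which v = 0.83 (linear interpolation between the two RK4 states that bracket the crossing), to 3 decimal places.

t=0.000: state=(0.280, 0.950)
step 1 (dt=0.02): k1=(0.034, 0.015), k2=(0.034, 0.015), k3=(0.034, 0.015), k4=(0.034, 0.015); state += dt/6·(k1+2k2+2k3+k4)
t=0.020: state=(0.281, 0.950)
t=0.040: state=(0.281, 0.951)
t=0.060: state=(0.282, 0.951)
continuing one RK4 step at a time; state shown every 25 steps (Δt=0.5):
t=0.500: state=(0.299, 0.958)
t=1.000: state=(0.324, 0.966)
t=1.500: state=(0.358, 0.976)
t=2.000: state=(0.404, 0.986)
t=2.500: state=(0.466, 0.999)
t=3.000: state=(0.549, 1.015)
t=3.500: state=(0.657, 1.034)
t=4.000: state=(0.787, 1.058)
t=4.140: state=(0.826, 1.065)
next step: t=4.160: state=(0.832, 1.066) — v has crossed 0.83
linear interpolation between t=4.140 (0.82604) and t=4.160 (0.83172) → t≈4.154

t = 4.154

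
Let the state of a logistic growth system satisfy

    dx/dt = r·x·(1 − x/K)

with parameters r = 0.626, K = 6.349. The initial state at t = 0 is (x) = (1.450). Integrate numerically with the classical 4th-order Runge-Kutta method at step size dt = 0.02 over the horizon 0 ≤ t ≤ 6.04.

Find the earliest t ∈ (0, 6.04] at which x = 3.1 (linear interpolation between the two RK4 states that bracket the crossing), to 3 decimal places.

t = 1.870

t=0.000: state=(1.450)
step 1 (dt=0.02): k1=(0.700), k2=(0.703), k3=(0.703), k4=(0.705); state += dt/6·(k1+2k2+2k3+k4)
t=0.020: state=(1.464)
t=0.040: state=(1.478)
t=0.060: state=(1.492)
continuing one RK4 step at a time; state shown every 10 steps (Δt=0.2):
t=0.200: state=(1.595)
t=0.400: state=(1.749)
t=0.600: state=(1.912)
t=0.800: state=(2.083)
t=1.000: state=(2.262)
t=1.200: state=(2.448)
t=1.400: state=(2.638)
t=1.600: state=(2.833)
t=1.800: state=(3.031)
t=1.860: state=(3.090)
next step: t=1.880: state=(3.110) — x has crossed 3.1
linear interpolation between t=1.860 (3.09022) and t=1.880 (3.11009) → t≈1.870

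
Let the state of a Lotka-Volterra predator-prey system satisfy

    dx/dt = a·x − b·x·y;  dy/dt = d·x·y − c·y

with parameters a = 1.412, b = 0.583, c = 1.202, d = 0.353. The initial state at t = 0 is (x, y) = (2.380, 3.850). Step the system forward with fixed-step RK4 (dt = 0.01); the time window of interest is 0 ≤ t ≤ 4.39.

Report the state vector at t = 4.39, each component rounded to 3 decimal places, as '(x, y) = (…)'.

t=0.000: state=(2.380, 3.850)
step 1 (dt=0.01): k1=(-1.981, -1.393), k2=(-1.964, -1.404), k3=(-1.964, -1.404), k4=(-1.946, -1.415); state += dt/6·(k1+2k2+2k3+k4)
t=0.010: state=(2.360, 3.836)
t=0.020: state=(2.341, 3.822)
t=0.030: state=(2.322, 3.807)
continuing one RK4 step at a time; state shown every 20 steps (Δt=0.2):
t=0.200: state=(2.051, 3.537)
t=0.400: state=(1.837, 3.189)
t=0.600: state=(1.715, 2.841)
t=0.800: state=(1.665, 2.516)
t=1.000: state=(1.676, 2.225)
t=1.200: state=(1.741, 1.973)
t=1.400: state=(1.858, 1.761)
t=1.600: state=(2.027, 1.588)
t=1.800: state=(2.253, 1.452)
t=2.000: state=(2.539, 1.351)
t=2.200: state=(2.888, 1.287)
t=2.400: state=(3.303, 1.258)
t=2.600: state=(3.783, 1.270)
t=2.800: state=(4.314, 1.329)
t=3.000: state=(4.870, 1.445)
t=3.200: state=(5.402, 1.633)
t=3.400: state=(5.833, 1.911)
t=3.600: state=(6.062, 2.290)
t=3.800: state=(5.993, 2.761)
t=4.000: state=(5.591, 3.274)
t=4.200: state=(4.923, 3.736)
t=4.390: state=(4.179, 4.035)

(x, y) = (4.179, 4.035)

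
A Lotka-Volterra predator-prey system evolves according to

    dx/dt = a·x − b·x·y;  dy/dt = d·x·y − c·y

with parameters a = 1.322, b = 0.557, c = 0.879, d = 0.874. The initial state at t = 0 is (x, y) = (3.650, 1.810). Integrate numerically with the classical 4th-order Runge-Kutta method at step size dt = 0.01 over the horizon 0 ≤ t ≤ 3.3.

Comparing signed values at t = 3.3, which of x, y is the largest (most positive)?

t=0.000: state=(3.650, 1.810)
step 1 (dt=0.01): k1=(1.145, 4.183), k2=(1.105, 4.241), k3=(1.104, 4.241), k4=(1.062, 4.299); state += dt/6·(k1+2k2+2k3+k4)
t=0.010: state=(3.661, 1.852)
t=0.020: state=(3.671, 1.896)
t=0.030: state=(3.681, 1.941)
continuing one RK4 step at a time; state shown every 20 steps (Δt=0.2):
t=0.200: state=(3.675, 2.899)
t=0.400: state=(3.188, 4.464)
t=0.600: state=(2.302, 6.069)
t=0.800: state=(1.434, 7.035)
t=1.000: state=(0.841, 7.168)
t=1.200: state=(0.503, 6.742)
t=1.400: state=(0.321, 6.067)
t=1.600: state=(0.221, 5.331)
t=1.800: state=(0.166, 4.624)
t=2.000: state=(0.134, 3.980)
t=2.200: state=(0.116, 3.411)
t=2.400: state=(0.106, 2.917)
t=2.600: state=(0.102, 2.492)
t=2.800: state=(0.103, 2.127)
t=3.000: state=(0.108, 1.818)
t=3.200: state=(0.116, 1.555)
t=3.300: state=(0.122, 1.439)
compare at T: x=0.122, y=1.439

largest component: y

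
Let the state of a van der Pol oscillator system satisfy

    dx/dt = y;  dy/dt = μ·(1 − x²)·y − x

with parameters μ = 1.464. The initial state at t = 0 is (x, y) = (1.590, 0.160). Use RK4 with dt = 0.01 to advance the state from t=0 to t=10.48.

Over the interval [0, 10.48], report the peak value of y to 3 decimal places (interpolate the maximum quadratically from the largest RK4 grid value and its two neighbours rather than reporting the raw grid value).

t=0.000: state=(1.590, 0.160)
step 1 (dt=0.01): k1=(0.160, -1.948), k2=(0.150, -1.928), k3=(0.150, -1.928), k4=(0.141, -1.907); state += dt/6·(k1+2k2+2k3+k4)
t=0.010: state=(1.592, 0.141)
t=0.020: state=(1.593, 0.122)
t=0.030: state=(1.594, 0.103)
continuing one RK4 step at a time; state shown every 50 steps (Δt=0.5):
t=0.500: state=(1.496, -0.433)
t=1.000: state=(1.199, -0.756)
t=1.500: state=(0.705, -1.296)
t=2.000: state=(-0.236, -2.642)
t=2.500: state=(-1.657, -2.024)
t=3.000: state=(-2.001, 0.121)
t=3.500: state=(-1.837, 0.444)
t=4.000: state=(-1.582, 0.580)
t=4.500: state=(-1.244, 0.794)
t=5.000: state=(-0.742, 1.295)
t=5.500: state=(0.193, 2.627)
t=6.000: state=(1.639, 2.133)
t=6.500: state=(2.012, -0.105)
t=7.000: state=(1.852, -0.439)
t=7.500: state=(1.600, -0.572)
t=8.000: state=(1.268, -0.776)
t=8.500: state=(0.781, -1.248)
t=9.000: state=(-0.114, -2.519)
t=9.500: state=(-1.570, -2.339)
t=10.000: state=(-2.014, 0.055)
t=10.480: state=(-1.874, 0.423)
largest grid value and its neighbours: y(5.730)=3.18138, y(5.740)=3.18205, y(5.750)=3.17972
parabola through these three points peaks at t≈5.737 with y≈3.18217

max y = 3.182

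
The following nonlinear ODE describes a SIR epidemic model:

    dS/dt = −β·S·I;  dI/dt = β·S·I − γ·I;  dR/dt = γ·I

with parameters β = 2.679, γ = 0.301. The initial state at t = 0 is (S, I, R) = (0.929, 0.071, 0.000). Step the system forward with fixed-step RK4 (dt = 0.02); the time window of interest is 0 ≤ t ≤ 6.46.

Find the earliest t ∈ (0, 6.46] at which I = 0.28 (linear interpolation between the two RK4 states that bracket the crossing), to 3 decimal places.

t = 0.715

t=0.000: state=(0.929, 0.071, 0.000)
step 1 (dt=0.02): k1=(-0.177, 0.155, 0.021), k2=(-0.180, 0.158, 0.022), k3=(-0.180, 0.158, 0.022), k4=(-0.184, 0.162, 0.022); state += dt/6·(k1+2k2+2k3+k4)
t=0.020: state=(0.925, 0.074, 0.000)
t=0.040: state=(0.922, 0.077, 0.001)
t=0.060: state=(0.918, 0.081, 0.001)
continuing one RK4 step at a time; state shown every 25 steps (Δt=0.5):
t=0.500: state=(0.786, 0.195, 0.019)
t=0.700: state=(0.694, 0.273, 0.033)
next step: t=0.720: state=(0.683, 0.282, 0.034) — I has crossed 0.28
linear interpolation between t=0.700 (0.27346) and t=0.720 (0.28203) → t≈0.715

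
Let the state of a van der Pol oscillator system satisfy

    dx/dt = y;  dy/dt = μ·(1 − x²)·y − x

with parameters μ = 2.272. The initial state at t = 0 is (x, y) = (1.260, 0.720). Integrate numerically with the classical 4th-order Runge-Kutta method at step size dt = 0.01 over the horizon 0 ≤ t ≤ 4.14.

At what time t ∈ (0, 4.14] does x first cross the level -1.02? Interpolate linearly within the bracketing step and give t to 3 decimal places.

t = 2.280

t=0.000: state=(1.260, 0.720)
step 1 (dt=0.01): k1=(0.720, -2.221), k2=(0.709, -2.225), k3=(0.709, -2.224), k4=(0.698, -2.227); state += dt/6·(k1+2k2+2k3+k4)
t=0.010: state=(1.267, 0.698)
t=0.020: state=(1.274, 0.675)
t=0.030: state=(1.281, 0.653)
continuing one RK4 step at a time; state shown every 20 steps (Δt=0.2):
t=0.200: state=(1.360, 0.293)
t=0.400: state=(1.384, -0.031)
t=0.600: state=(1.355, -0.247)
t=0.800: state=(1.290, -0.401)
t=1.000: state=(1.196, -0.534)
t=1.200: state=(1.075, -0.682)
t=1.400: state=(0.920, -0.883)
t=1.600: state=(0.714, -1.201)
t=1.800: state=(0.424, -1.758)
t=2.000: state=(-0.018, -2.748)
t=2.200: state=(-0.696, -3.966)
t=2.270: state=(-0.980, -4.095)
next step: t=2.280: state=(-1.021, -4.085) — x has crossed -1.02
linear interpolation between t=2.270 (-0.97996) and t=2.280 (-1.02087) → t≈2.280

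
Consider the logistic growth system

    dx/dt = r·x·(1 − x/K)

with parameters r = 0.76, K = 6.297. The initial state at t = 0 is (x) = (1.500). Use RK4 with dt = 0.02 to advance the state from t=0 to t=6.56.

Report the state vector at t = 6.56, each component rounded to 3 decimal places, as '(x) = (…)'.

(x) = (6.162)

t=0.000: state=(1.500)
step 1 (dt=0.02): k1=(0.868), k2=(0.872), k3=(0.872), k4=(0.875); state += dt/6·(k1+2k2+2k3+k4)
t=0.020: state=(1.517)
t=0.040: state=(1.535)
t=0.060: state=(1.553)
continuing one RK4 step at a time; state shown every 25 steps (Δt=0.5):
t=0.500: state=(1.976)
t=1.000: state=(2.523)
t=1.500: state=(3.113)
t=2.000: state=(3.705)
t=2.500: state=(4.260)
t=3.000: state=(4.745)
t=3.500: state=(5.146)
t=4.000: state=(5.462)
t=4.500: state=(5.701)
t=5.000: state=(5.877)
t=5.500: state=(6.003)
t=6.000: state=(6.093)
t=6.500: state=(6.156)
t=6.560: state=(6.162)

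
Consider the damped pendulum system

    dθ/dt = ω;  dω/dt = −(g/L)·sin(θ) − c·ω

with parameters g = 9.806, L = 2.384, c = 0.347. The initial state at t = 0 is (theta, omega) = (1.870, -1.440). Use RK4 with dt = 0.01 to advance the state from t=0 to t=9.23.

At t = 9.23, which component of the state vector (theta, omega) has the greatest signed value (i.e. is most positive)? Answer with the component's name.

t=0.000: state=(1.870, -1.440)
step 1 (dt=0.01): k1=(-1.440, -3.431), k2=(-1.457, -3.434), k3=(-1.457, -3.434), k4=(-1.474, -3.436); state += dt/6·(k1+2k2+2k3+k4)
t=0.010: state=(1.855, -1.474)
t=0.020: state=(1.841, -1.509)
t=0.030: state=(1.825, -1.543)
continuing one RK4 step at a time; state shown every 50 steps (Δt=0.5):
t=0.500: state=(0.739, -2.955)
t=1.000: state=(-0.722, -2.420)
t=1.500: state=(-1.420, -0.332)
t=2.000: state=(-1.095, 1.546)
t=2.500: state=(-0.054, 2.305)
t=3.000: state=(0.862, 1.114)
t=3.500: state=(0.972, -0.644)
t=4.000: state=(0.331, -1.719)
t=4.500: state=(-0.477, -1.252)
t=5.000: state=(-0.765, 0.137)
t=5.500: state=(-0.396, 1.206)
t=6.000: state=(0.243, 1.131)
t=6.500: state=(0.575, 0.122)
t=7.000: state=(0.378, -0.823)
t=7.500: state=(-0.106, -0.941)
t=8.000: state=(-0.422, -0.239)
t=8.500: state=(-0.331, 0.549)
t=9.000: state=(0.026, 0.753)
t=9.230: state=(0.184, 0.596)
compare at T: theta=0.184, omega=0.596

largest component: omega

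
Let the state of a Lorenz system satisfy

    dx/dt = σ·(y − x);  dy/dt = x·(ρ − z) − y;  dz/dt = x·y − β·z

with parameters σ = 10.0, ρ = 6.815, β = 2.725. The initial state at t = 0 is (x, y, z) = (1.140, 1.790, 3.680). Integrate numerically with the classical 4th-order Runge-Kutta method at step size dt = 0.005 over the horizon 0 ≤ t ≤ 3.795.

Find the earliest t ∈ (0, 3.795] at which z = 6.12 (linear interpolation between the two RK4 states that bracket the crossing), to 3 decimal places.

t=0.000: state=(1.140, 1.790, 3.680)
step 1 (dt=0.005): k1=(6.500, 1.784, -7.987), k2=(6.382, 1.853, -7.899), k3=(6.387, 1.852, -7.900), k4=(6.273, 1.921, -7.812); state += dt/6·(k1+2k2+2k3+k4)
t=0.005: state=(1.172, 1.799, 3.641)
t=0.010: state=(1.203, 1.809, 3.602)
t=0.015: state=(1.233, 1.820, 3.564)
continuing one RK4 step at a time; state shown every 40 steps (Δt=0.2):
t=0.200: state=(2.107, 2.603, 2.706)
t=0.400: state=(3.364, 4.123, 3.029)
t=0.600: state=(4.888, 5.517, 5.016)
t=0.680: state=(5.273, 5.582, 6.085)
next step: t=0.685: state=(5.288, 5.573, 6.149) — z has crossed 6.12
linear interpolation between t=0.680 (6.08457) and t=0.685 (6.14850) → t≈0.683

t = 0.683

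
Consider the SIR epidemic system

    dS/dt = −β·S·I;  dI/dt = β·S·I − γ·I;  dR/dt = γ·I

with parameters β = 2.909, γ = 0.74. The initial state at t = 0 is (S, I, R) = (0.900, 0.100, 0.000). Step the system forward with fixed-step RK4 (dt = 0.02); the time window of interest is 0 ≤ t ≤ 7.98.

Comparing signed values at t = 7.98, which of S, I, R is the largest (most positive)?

largest component: R

t=0.000: state=(0.900, 0.100, 0.000)
step 1 (dt=0.02): k1=(-0.262, 0.188, 0.074), k2=(-0.266, 0.191, 0.075), k3=(-0.266, 0.191, 0.075), k4=(-0.270, 0.193, 0.077); state += dt/6·(k1+2k2+2k3+k4)
t=0.020: state=(0.895, 0.104, 0.002)
t=0.040: state=(0.889, 0.108, 0.003)
t=0.060: state=(0.884, 0.112, 0.005)
continuing one RK4 step at a time; state shown every 25 steps (Δt=0.5):
t=0.500: state=(0.715, 0.226, 0.059)
t=1.000: state=(0.461, 0.369, 0.170)
t=1.500: state=(0.256, 0.424, 0.320)
t=2.000: state=(0.141, 0.387, 0.472)
t=2.500: state=(0.084, 0.313, 0.602)
t=3.000: state=(0.057, 0.239, 0.704)
t=3.500: state=(0.042, 0.177, 0.781)
t=4.000: state=(0.033, 0.129, 0.837)
t=4.500: state=(0.029, 0.093, 0.878)
t=5.000: state=(0.025, 0.067, 0.907)
t=5.500: state=(0.023, 0.048, 0.929)
t=6.000: state=(0.022, 0.034, 0.944)
t=6.500: state=(0.021, 0.024, 0.954)
t=7.000: state=(0.020, 0.017, 0.962)
t=7.500: state=(0.020, 0.012, 0.968)
t=7.980: state=(0.020, 0.009, 0.971)
compare at T: S=0.020, I=0.009, R=0.971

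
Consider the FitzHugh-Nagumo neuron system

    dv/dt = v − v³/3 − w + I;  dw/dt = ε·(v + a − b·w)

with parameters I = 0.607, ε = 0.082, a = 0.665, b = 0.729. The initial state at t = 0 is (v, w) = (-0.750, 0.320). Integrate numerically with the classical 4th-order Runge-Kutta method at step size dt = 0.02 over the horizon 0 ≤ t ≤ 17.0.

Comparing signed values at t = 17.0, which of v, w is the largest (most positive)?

largest component: v

t=0.000: state=(-0.750, 0.320)
step 1 (dt=0.02): k1=(-0.322, -0.026), k2=(-0.324, -0.026), k3=(-0.324, -0.026), k4=(-0.325, -0.027); state += dt/6·(k1+2k2+2k3+k4)
t=0.020: state=(-0.756, 0.319)
t=0.040: state=(-0.763, 0.319)
t=0.060: state=(-0.770, 0.318)
continuing one RK4 step at a time; state shown every 50 steps (Δt=1):
t=1.000: state=(-1.097, 0.281)
t=2.000: state=(-1.342, 0.219)
t=3.000: state=(-1.414, 0.149)
t=4.000: state=(-1.397, 0.081)
t=5.000: state=(-1.348, 0.020)
t=6.000: state=(-1.288, -0.034)
t=7.000: state=(-1.220, -0.078)
t=8.000: state=(-1.146, -0.115)
t=9.000: state=(-1.063, -0.144)
t=10.000: state=(-0.968, -0.163)
t=11.000: state=(-0.850, -0.173)
t=12.000: state=(-0.687, -0.172)
t=13.000: state=(-0.417, -0.154)
t=14.000: state=(0.157, -0.105)
t=15.000: state=(1.323, 0.011)
t=16.000: state=(1.870, 0.198)
t=17.000: state=(1.858, 0.388)
compare at T: v=1.858, w=0.388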